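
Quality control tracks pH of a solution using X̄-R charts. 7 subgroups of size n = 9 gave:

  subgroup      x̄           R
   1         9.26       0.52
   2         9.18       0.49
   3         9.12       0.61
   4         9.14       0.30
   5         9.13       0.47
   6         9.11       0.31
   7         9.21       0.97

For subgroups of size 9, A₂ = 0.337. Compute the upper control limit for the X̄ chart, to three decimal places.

X̄̄ = (9.26 + 9.18 + 9.12 + 9.14 + 9.13 + 9.11 + 9.21) / 7 = 64.1500 / 7 = 9.1643
R̄ = (0.52 + 0.49 + 0.61 + 0.30 + 0.47 + 0.31 + 0.97) / 7 = 3.6700 / 7 = 0.5243
UCL = X̄̄ + A₂·R̄ = 9.1643 + 0.337 × 0.5243 = 9.3410

9.341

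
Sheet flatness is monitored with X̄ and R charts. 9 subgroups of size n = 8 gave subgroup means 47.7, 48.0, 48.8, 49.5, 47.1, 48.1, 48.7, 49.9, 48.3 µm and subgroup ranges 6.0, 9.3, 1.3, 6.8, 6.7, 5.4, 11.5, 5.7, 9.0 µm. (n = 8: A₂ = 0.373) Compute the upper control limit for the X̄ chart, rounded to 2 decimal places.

51.01

X̄̄ = (47.7 + 48.0 + 48.8 + 49.5 + 47.1 + 48.1 + 48.7 + 49.9 + 48.3) / 9 = 436.1000 / 9 = 48.4556
R̄ = (6.0 + 9.3 + 1.3 + 6.8 + 6.7 + 5.4 + 11.5 + 5.7 + 9.0) / 9 = 61.7000 / 9 = 6.8556
UCL = X̄̄ + A₂·R̄ = 48.4556 + 0.373 × 6.8556 = 51.0127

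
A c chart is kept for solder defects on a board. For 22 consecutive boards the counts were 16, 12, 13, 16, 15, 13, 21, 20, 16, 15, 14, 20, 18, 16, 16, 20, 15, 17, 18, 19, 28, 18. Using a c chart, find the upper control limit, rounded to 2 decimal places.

29.49

c̄ = (16 + 12 + 13 + 16 + 15 + 13 + 21 + 20 + 16 + 15 + 14 + 20 + 18 + 16 + 16 + 20 + 15 + 17 + 18 + 19 + 28 + 18) / 22 = 376 / 22 = 17.0909
UCL = c̄ + 3√c̄ = 17.0909 + 3 × √17.0909 = 17.0909 + 3 × 4.1341 = 29.4933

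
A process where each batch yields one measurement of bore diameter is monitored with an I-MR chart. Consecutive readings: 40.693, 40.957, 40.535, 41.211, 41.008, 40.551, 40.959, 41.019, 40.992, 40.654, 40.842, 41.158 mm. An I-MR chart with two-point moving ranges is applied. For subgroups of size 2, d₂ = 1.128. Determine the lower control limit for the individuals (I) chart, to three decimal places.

X̄ = (40.693 + 40.957 + 40.535 + 41.211 + 41.008 + 40.551 + 40.959 + 41.019 + 40.992 + 40.654 + 40.842 + 41.158) / 12 = 40.8816
Moving ranges: 0.264, 0.422, 0.676, 0.203, 0.457, 0.408, 0.060, 0.027, 0.338, 0.188, 0.316; M̄R̄ = 3.3590 / 11 = 0.3054
LCL = X̄ − 3·M̄R̄/d₂ = 40.8816 − 3 × 0.3054 / 1.128 = 40.0694

40.069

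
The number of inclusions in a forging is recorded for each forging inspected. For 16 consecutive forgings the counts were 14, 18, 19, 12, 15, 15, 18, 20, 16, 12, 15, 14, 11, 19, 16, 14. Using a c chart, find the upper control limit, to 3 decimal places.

c̄ = (14 + 18 + 19 + 12 + 15 + 15 + 18 + 20 + 16 + 12 + 15 + 14 + 11 + 19 + 16 + 14) / 16 = 248 / 16 = 15.5000
UCL = c̄ + 3√c̄ = 15.5000 + 3 × √15.5000 = 15.5000 + 3 × 3.9370 = 27.3110

27.311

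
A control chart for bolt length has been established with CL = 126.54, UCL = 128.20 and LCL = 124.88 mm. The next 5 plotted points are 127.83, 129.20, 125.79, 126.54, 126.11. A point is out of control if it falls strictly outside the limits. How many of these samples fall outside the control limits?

1

Compare each point to [124.88, 128.20]: sample 2 = 129.20 > UCL.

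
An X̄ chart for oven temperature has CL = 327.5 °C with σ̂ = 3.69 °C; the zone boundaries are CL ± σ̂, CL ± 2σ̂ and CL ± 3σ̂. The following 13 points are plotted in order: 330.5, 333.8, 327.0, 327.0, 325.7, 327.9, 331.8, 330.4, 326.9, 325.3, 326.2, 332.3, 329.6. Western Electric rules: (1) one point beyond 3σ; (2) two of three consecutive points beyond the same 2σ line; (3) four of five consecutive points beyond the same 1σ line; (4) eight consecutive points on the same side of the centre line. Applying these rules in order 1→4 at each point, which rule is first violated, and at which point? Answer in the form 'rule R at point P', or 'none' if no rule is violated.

Zone of each point (C = within 1σ̂, B = 1σ̂–2σ̂, A = 2σ̂–3σ̂, * = beyond 3σ̂; sign = side of CL): 1:+C, 2:+B, 3:-C, 4:-C, 5:-C, 6:+C, 7:+B, 8:+C, 9:-C, 10:-C, 11:-C, 12:+B, 13:+C
No rule fires across all 13 points.

none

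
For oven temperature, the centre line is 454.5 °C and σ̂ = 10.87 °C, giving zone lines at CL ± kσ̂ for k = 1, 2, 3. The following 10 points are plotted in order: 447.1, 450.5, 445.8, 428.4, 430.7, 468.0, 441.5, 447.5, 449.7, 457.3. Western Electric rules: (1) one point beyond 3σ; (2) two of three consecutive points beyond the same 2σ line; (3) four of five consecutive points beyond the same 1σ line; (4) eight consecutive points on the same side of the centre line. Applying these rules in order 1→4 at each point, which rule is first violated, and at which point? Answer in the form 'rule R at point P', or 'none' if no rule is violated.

Zone of each point (C = within 1σ̂, B = 1σ̂–2σ̂, A = 2σ̂–3σ̂, * = beyond 3σ̂; sign = side of CL): 1:-C, 2:-C, 3:-C, 4:-A, 5:-A, 6:+B, 7:-B, 8:-C, 9:-C, 10:+C
Rule 2 (two of three consecutive points beyond the same 2σ limit) is satisfied at point 5.

rule 2 at point 5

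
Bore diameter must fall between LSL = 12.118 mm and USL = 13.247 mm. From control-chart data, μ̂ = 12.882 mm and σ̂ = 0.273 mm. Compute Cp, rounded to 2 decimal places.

Cp = (USL − LSL) / (6σ̂) = (13.247 − 12.118) / (6 × 0.273) = 1.1290 / 1.6380 = 0.6893

0.69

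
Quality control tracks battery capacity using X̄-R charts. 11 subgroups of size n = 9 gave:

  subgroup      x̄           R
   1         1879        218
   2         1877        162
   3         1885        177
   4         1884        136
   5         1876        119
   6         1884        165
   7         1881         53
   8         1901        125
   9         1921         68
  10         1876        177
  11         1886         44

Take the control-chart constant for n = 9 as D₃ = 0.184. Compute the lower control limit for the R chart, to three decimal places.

R̄ = (218 + 162 + 177 + 136 + 119 + 165 + 53 + 125 + 68 + 177 + 44) / 11 = 1444.0000 / 11 = 131.2727
LCL_R = D₃·R̄ = 0.184 × 131.2727 = 24.1542

24.154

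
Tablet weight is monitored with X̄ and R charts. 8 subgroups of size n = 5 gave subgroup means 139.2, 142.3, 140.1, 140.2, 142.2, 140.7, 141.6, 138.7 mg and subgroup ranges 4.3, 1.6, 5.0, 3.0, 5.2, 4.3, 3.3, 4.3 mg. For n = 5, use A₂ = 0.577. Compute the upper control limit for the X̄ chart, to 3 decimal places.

142.861

X̄̄ = (139.2 + 142.3 + 140.1 + 140.2 + 142.2 + 140.7 + 141.6 + 138.7) / 8 = 1125.0000 / 8 = 140.6250
R̄ = (4.3 + 1.6 + 5.0 + 3.0 + 5.2 + 4.3 + 3.3 + 4.3) / 8 = 31.0000 / 8 = 3.8750
UCL = X̄̄ + A₂·R̄ = 140.6250 + 0.577 × 3.8750 = 142.8609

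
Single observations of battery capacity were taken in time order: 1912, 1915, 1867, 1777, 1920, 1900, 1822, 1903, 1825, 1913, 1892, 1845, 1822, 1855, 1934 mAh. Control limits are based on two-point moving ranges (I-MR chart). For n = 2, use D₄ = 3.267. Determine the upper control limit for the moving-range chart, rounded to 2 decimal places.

Moving ranges: 3, 48, 90, 143, 20, 78, 81, 78, 88, 21, 47, 23, 33, 79; M̄R̄ = 832.0000 / 14 = 59.4286
UCL_MR = D₄·M̄R̄ = 3.267 × 59.4286 = 194.1531

194.15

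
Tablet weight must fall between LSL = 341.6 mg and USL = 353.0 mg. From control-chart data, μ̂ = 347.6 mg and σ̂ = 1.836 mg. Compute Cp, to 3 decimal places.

1.035

Cp = (USL − LSL) / (6σ̂) = (353.0 − 341.6) / (6 × 1.836) = 11.4000 / 11.0160 = 1.0349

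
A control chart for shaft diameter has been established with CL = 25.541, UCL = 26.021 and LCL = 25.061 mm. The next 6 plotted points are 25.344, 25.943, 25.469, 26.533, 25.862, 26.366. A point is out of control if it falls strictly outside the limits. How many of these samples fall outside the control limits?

2

Compare each point to [25.061, 26.021]: sample 4 = 26.533 > UCL; sample 6 = 26.366 > UCL.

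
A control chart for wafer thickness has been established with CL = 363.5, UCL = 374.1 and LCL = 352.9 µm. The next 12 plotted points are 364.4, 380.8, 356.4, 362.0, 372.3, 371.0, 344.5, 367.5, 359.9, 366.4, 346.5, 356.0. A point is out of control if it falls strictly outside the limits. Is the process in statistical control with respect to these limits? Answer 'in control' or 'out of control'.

Compare each point to [352.9, 374.1]: sample 2 = 380.8 > UCL; sample 7 = 344.5 < LCL; sample 11 = 346.5 < LCL.

out of control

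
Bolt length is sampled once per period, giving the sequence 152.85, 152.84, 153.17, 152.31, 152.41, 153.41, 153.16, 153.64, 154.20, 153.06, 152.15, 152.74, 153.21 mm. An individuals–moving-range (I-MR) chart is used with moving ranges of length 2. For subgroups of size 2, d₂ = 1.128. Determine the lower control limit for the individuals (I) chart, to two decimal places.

X̄ = (152.85 + 152.84 + 153.17 + 152.31 + 152.41 + 153.41 + 153.16 + 153.64 + 154.20 + 153.06 + 152.15 + 152.74 + 153.21) / 13 = 153.0115
Moving ranges: 0.01, 0.33, 0.86, 0.10, 1.00, 0.25, 0.48, 0.56, 1.14, 0.91, 0.59, 0.47; M̄R̄ = 6.7000 / 12 = 0.5583
LCL = X̄ − 3·M̄R̄/d₂ = 153.0115 − 3 × 0.5583 / 1.128 = 151.5266

151.53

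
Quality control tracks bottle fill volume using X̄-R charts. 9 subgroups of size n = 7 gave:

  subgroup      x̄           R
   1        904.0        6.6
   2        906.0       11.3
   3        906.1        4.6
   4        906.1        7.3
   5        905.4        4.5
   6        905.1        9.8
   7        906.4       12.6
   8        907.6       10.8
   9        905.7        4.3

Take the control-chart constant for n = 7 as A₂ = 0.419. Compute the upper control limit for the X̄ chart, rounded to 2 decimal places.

X̄̄ = (904.0 + 906.0 + 906.1 + 906.1 + 905.4 + 905.1 + 906.4 + 907.6 + 905.7) / 9 = 8152.4000 / 9 = 905.8222
R̄ = (6.6 + 11.3 + 4.6 + 7.3 + 4.5 + 9.8 + 12.6 + 10.8 + 4.3) / 9 = 71.8000 / 9 = 7.9778
UCL = X̄̄ + A₂·R̄ = 905.8222 + 0.419 × 7.9778 = 909.1649

909.16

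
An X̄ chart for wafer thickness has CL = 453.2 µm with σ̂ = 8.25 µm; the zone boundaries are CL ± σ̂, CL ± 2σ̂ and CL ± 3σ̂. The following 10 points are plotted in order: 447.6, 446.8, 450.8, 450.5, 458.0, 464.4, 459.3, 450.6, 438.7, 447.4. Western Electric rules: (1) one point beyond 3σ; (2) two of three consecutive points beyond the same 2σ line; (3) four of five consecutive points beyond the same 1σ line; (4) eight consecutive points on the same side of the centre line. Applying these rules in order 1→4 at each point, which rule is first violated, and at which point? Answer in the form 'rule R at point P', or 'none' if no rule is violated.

Zone of each point (C = within 1σ̂, B = 1σ̂–2σ̂, A = 2σ̂–3σ̂, * = beyond 3σ̂; sign = side of CL): 1:-C, 2:-C, 3:-C, 4:-C, 5:+C, 6:+B, 7:+C, 8:-C, 9:-B, 10:-C
No rule fires across all 10 points.

none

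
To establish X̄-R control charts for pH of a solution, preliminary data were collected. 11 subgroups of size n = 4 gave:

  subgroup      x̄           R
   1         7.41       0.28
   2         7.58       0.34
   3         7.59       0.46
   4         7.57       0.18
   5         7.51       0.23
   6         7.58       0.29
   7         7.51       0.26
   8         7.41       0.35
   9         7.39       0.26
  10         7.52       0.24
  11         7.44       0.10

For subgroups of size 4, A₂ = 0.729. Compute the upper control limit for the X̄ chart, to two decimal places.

X̄̄ = (7.41 + 7.58 + 7.59 + 7.57 + 7.51 + 7.58 + 7.51 + 7.41 + 7.39 + 7.52 + 7.44) / 11 = 82.5100 / 11 = 7.5009
R̄ = (0.28 + 0.34 + 0.46 + 0.18 + 0.23 + 0.29 + 0.26 + 0.35 + 0.26 + 0.24 + 0.10) / 11 = 2.9900 / 11 = 0.2718
UCL = X̄̄ + A₂·R̄ = 7.5009 + 0.729 × 0.2718 = 7.6991

7.70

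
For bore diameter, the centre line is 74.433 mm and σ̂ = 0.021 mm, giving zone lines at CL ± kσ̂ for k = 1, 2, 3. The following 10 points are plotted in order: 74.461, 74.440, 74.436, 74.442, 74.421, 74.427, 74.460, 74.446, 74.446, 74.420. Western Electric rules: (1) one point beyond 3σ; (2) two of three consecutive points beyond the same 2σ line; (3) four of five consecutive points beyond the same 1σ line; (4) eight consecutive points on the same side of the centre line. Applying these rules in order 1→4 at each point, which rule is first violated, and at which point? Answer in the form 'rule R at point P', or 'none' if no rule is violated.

Zone of each point (C = within 1σ̂, B = 1σ̂–2σ̂, A = 2σ̂–3σ̂, * = beyond 3σ̂; sign = side of CL): 1:+B, 2:+C, 3:+C, 4:+C, 5:-C, 6:-C, 7:+B, 8:+C, 9:+C, 10:-C
No rule fires across all 10 points.

none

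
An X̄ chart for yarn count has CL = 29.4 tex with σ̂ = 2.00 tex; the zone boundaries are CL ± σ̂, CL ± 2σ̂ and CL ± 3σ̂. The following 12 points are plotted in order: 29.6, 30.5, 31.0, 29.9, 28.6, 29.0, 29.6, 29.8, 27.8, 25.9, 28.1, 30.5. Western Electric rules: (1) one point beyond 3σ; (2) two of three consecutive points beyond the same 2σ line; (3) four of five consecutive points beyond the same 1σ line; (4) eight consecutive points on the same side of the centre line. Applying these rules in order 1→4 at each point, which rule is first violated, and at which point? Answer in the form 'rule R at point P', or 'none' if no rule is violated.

none

Zone of each point (C = within 1σ̂, B = 1σ̂–2σ̂, A = 2σ̂–3σ̂, * = beyond 3σ̂; sign = side of CL): 1:+C, 2:+C, 3:+C, 4:+C, 5:-C, 6:-C, 7:+C, 8:+C, 9:-C, 10:-B, 11:-C, 12:+C
No rule fires across all 12 points.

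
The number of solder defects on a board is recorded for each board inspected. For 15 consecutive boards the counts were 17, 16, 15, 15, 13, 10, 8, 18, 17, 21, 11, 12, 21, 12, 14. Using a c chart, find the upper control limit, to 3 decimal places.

c̄ = (17 + 16 + 15 + 15 + 13 + 10 + 8 + 18 + 17 + 21 + 11 + 12 + 21 + 12 + 14) / 15 = 220 / 15 = 14.6667
UCL = c̄ + 3√c̄ = 14.6667 + 3 × √14.6667 = 14.6667 + 3 × 3.8297 = 26.1558

26.156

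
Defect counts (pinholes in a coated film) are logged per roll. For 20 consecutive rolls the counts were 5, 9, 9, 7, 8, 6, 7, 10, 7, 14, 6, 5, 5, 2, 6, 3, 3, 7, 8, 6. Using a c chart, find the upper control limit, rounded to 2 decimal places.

c̄ = (5 + 9 + 9 + 7 + 8 + 6 + 7 + 10 + 7 + 14 + 6 + 5 + 5 + 2 + 6 + 3 + 3 + 7 + 8 + 6) / 20 = 133 / 20 = 6.6500
UCL = c̄ + 3√c̄ = 6.6500 + 3 × √6.6500 = 6.6500 + 3 × 2.5788 = 14.3863

14.39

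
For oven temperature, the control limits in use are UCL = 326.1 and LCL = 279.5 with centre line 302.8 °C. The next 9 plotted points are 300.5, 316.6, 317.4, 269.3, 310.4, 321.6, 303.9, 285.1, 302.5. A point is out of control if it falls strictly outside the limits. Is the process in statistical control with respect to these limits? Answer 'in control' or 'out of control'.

Compare each point to [279.5, 326.1]: sample 4 = 269.3 < LCL.

out of control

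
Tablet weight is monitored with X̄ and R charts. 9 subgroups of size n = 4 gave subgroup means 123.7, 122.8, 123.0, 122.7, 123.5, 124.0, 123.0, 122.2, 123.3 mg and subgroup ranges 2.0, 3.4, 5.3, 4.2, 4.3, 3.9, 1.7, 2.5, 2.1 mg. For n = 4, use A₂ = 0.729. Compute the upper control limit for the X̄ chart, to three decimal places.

X̄̄ = (123.7 + 122.8 + 123.0 + 122.7 + 123.5 + 124.0 + 123.0 + 122.2 + 123.3) / 9 = 1108.2000 / 9 = 123.1333
R̄ = (2.0 + 3.4 + 5.3 + 4.2 + 4.3 + 3.9 + 1.7 + 2.5 + 2.1) / 9 = 29.4000 / 9 = 3.2667
UCL = X̄̄ + A₂·R̄ = 123.1333 + 0.729 × 3.2667 = 125.5147

125.515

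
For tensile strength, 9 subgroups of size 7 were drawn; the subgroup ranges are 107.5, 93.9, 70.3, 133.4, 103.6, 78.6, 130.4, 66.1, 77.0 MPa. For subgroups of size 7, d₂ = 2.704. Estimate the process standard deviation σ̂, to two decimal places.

R̄ = (107.5 + 93.9 + 70.3 + 133.4 + 103.6 + 78.6 + 130.4 + 66.1 + 77.0) / 9 = 95.6444
σ̂ = R̄ / d₂ = 95.6444 / 2.704 = 35.3715

35.37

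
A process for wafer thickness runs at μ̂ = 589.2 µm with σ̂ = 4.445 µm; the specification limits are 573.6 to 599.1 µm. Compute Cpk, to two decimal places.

0.74

Cpu = (USL − μ̂) / (3σ̂) = (599.1 − 589.2) / (3 × 4.445) = 0.7424; Cpl = (μ̂ − LSL) / (3σ̂) = (589.2 − 573.6) / (3 × 4.445) = 1.1699; Cpk = min(Cpu, Cpl) = 0.7424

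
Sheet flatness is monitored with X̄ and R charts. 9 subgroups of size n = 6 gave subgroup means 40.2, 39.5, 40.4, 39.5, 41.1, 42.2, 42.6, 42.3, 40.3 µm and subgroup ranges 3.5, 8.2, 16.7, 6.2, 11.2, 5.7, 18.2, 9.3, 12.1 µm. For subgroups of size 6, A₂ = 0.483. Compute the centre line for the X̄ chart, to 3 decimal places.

40.900

X̄̄ = (40.2 + 39.5 + 40.4 + 39.5 + 41.1 + 42.2 + 42.6 + 42.3 + 40.3) / 9 = 368.1000 / 9 = 40.9000
CL = X̄̄ = 40.9000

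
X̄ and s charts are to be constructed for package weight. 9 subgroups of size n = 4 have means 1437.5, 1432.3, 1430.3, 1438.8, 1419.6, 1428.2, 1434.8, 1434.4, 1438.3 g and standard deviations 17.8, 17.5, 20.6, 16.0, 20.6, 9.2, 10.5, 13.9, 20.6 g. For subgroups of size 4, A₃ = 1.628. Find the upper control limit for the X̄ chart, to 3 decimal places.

X̄̄ = (1437.5 + 1432.3 + 1430.3 + 1438.8 + 1419.6 + 1428.2 + 1434.8 + 1434.4 + 1438.3) / 9 = 1432.6889
s̄ = (17.8 + 17.5 + 20.6 + 16.0 + 20.6 + 9.2 + 10.5 + 13.9 + 20.6) / 9 = 16.3000
UCL = X̄̄ + A₃·s̄ = 1432.6889 + 1.628 × 16.3000 = 1459.2253

1459.225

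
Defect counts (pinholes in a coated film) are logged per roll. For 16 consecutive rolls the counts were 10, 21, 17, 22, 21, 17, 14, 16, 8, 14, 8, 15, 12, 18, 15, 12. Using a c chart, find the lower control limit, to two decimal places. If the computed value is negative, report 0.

c̄ = (10 + 21 + 17 + 22 + 21 + 17 + 14 + 16 + 8 + 14 + 8 + 15 + 12 + 18 + 15 + 12) / 16 = 240 / 16 = 15.0000
LCL = c̄ − 3√c̄ = 15.0000 − 3 × 3.8730 = 3.3810

3.38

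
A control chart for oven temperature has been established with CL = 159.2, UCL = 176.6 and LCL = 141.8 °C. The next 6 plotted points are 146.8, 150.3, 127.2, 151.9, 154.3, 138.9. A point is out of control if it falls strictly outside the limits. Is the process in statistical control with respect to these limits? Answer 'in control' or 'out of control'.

Compare each point to [141.8, 176.6]: sample 3 = 127.2 < LCL; sample 6 = 138.9 < LCL.

out of control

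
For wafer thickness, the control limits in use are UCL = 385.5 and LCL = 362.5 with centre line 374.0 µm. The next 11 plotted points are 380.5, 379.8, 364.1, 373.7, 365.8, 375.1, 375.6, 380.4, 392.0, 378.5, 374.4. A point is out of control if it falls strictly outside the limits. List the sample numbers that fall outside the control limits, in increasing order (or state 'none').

Compare each point to [362.5, 385.5]: sample 9 = 392.0 > UCL.

9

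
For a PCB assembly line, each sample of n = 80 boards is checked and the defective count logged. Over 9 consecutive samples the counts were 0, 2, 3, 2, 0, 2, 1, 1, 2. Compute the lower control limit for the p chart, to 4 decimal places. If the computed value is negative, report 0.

p̄ = Σdᵢ / (k·n) = 13 / (9 × 80) = 0.01806
LCL = p̄ − 3·√(p̄(1−p̄)/n) = 0.01806 − 3 × 0.01489 = -0.02661 → 0 (negative, so LCL = 0)

0.0000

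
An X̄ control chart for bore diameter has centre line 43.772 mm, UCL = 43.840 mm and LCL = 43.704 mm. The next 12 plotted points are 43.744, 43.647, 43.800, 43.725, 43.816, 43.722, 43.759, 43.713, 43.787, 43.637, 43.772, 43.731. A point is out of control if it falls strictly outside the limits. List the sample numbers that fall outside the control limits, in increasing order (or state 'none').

2, 10

Compare each point to [43.704, 43.840]: sample 2 = 43.647 < LCL; sample 10 = 43.637 < LCL.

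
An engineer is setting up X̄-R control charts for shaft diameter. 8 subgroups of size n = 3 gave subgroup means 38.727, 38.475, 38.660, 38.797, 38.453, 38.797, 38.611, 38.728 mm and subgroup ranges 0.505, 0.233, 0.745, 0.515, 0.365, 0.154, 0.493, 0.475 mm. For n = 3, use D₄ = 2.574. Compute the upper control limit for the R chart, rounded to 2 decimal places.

R̄ = (0.505 + 0.233 + 0.745 + 0.515 + 0.365 + 0.154 + 0.493 + 0.475) / 8 = 3.4850 / 8 = 0.4356
UCL_R = D₄·R̄ = 2.574 × 0.4356 = 1.1213

1.12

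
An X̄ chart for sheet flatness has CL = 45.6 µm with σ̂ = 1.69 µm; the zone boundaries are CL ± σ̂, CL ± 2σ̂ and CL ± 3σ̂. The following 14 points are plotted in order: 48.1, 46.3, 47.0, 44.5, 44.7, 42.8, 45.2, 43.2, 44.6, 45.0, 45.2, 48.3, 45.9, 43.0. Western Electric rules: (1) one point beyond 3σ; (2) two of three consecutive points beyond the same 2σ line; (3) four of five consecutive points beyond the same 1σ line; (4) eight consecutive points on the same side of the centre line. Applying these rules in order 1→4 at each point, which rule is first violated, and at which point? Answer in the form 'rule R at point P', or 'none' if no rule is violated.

Zone of each point (C = within 1σ̂, B = 1σ̂–2σ̂, A = 2σ̂–3σ̂, * = beyond 3σ̂; sign = side of CL): 1:+B, 2:+C, 3:+C, 4:-C, 5:-C, 6:-B, 7:-C, 8:-B, 9:-C, 10:-C, 11:-C, 12:+B, 13:+C, 14:-B
Rule 4 (eight consecutive points on the same side of the centre line) is satisfied at point 11.

rule 4 at point 11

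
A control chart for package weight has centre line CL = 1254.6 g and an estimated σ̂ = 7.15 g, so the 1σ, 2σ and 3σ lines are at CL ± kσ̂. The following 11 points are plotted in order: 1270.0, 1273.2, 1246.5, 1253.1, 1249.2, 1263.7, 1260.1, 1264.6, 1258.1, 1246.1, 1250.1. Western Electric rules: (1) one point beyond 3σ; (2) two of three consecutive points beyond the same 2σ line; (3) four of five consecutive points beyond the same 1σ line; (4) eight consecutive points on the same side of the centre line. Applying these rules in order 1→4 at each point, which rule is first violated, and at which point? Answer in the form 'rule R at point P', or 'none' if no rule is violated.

rule 2 at point 2

Zone of each point (C = within 1σ̂, B = 1σ̂–2σ̂, A = 2σ̂–3σ̂, * = beyond 3σ̂; sign = side of CL): 1:+A, 2:+A, 3:-B, 4:-C, 5:-C, 6:+B, 7:+C, 8:+B, 9:+C, 10:-B, 11:-C
Rule 2 (two of three consecutive points beyond the same 2σ limit) is satisfied at point 2.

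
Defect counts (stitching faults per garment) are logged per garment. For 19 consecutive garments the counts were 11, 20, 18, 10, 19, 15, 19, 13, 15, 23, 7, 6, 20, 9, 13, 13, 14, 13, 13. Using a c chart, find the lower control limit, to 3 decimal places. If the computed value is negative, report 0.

c̄ = (11 + 20 + 18 + 10 + 19 + 15 + 19 + 13 + 15 + 23 + 7 + 6 + 20 + 9 + 13 + 13 + 14 + 13 + 13) / 19 = 271 / 19 = 14.2632
LCL = c̄ − 3√c̄ = 14.2632 − 3 × 3.7767 = 2.9332

2.933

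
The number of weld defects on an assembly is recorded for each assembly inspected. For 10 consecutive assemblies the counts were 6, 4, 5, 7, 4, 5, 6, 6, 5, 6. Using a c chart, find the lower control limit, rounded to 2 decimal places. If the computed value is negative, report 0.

c̄ = (6 + 4 + 5 + 7 + 4 + 5 + 6 + 6 + 5 + 6) / 10 = 54 / 10 = 5.4000
LCL = c̄ − 3√c̄ = 5.4000 − 3 × 2.3238 = -1.5714 → 0 (cannot be negative)

0.00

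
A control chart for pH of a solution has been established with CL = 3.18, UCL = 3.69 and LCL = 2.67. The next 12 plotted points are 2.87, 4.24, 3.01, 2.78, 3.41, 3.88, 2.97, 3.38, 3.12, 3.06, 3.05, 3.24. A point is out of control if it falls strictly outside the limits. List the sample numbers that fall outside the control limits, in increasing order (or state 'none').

Compare each point to [2.67, 3.69]: sample 2 = 4.24 > UCL; sample 6 = 3.88 > UCL.

2, 6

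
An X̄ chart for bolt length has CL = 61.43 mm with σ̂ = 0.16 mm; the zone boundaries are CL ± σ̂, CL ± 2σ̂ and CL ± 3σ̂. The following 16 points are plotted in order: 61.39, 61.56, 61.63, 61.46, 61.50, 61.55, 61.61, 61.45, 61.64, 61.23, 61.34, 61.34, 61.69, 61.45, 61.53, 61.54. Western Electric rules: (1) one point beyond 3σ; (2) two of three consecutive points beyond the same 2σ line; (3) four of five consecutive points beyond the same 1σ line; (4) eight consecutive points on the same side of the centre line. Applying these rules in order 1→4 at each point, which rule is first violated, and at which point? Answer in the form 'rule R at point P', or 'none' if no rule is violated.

Zone of each point (C = within 1σ̂, B = 1σ̂–2σ̂, A = 2σ̂–3σ̂, * = beyond 3σ̂; sign = side of CL): 1:-C, 2:+C, 3:+B, 4:+C, 5:+C, 6:+C, 7:+B, 8:+C, 9:+B, 10:-B, 11:-C, 12:-C, 13:+B, 14:+C, 15:+C, 16:+C
Rule 4 (eight consecutive points on the same side of the centre line) is satisfied at point 9.

rule 4 at point 9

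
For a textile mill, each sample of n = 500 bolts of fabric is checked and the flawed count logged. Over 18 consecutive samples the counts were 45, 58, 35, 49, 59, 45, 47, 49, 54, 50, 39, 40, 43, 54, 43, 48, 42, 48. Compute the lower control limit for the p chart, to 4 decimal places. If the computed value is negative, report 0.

0.0550

p̄ = Σdᵢ / (k·n) = 848 / (18 × 500) = 0.09422
LCL = p̄ − 3·√(p̄(1−p̄)/n) = 0.09422 − 3 × 0.01306 = 0.05503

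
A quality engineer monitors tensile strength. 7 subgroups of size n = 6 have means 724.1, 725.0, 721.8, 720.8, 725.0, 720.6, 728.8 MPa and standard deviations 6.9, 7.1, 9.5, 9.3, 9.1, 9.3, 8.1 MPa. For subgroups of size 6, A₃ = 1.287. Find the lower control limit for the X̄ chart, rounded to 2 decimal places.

X̄̄ = (724.1 + 725.0 + 721.8 + 720.8 + 725.0 + 720.6 + 728.8) / 7 = 723.7286
s̄ = (6.9 + 7.1 + 9.5 + 9.3 + 9.1 + 9.3 + 8.1) / 7 = 8.4714
LCL = X̄̄ − A₃·s̄ = 723.7286 − 1.287 × 8.4714 = 712.8258

712.83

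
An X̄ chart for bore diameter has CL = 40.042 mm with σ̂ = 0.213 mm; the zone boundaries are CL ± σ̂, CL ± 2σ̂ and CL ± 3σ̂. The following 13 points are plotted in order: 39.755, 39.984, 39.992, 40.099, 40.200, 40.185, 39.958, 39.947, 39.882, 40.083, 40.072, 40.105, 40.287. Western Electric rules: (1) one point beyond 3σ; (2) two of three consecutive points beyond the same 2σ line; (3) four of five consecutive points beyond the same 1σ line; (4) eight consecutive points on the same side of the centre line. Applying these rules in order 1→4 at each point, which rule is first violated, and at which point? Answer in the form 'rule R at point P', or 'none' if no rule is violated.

none

Zone of each point (C = within 1σ̂, B = 1σ̂–2σ̂, A = 2σ̂–3σ̂, * = beyond 3σ̂; sign = side of CL): 1:-B, 2:-C, 3:-C, 4:+C, 5:+C, 6:+C, 7:-C, 8:-C, 9:-C, 10:+C, 11:+C, 12:+C, 13:+B
No rule fires across all 13 points.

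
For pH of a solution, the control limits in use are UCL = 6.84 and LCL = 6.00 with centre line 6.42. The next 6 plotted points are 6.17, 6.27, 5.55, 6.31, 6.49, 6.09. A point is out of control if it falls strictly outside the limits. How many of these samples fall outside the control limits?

Compare each point to [6.00, 6.84]: sample 3 = 5.55 < LCL.

1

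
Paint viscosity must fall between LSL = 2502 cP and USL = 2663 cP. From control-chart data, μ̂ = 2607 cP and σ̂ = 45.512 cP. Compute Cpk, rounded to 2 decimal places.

0.41

Cpu = (USL − μ̂) / (3σ̂) = (2663 − 2607) / (3 × 45.512) = 0.4101; Cpl = (μ̂ − LSL) / (3σ̂) = (2607 − 2502) / (3 × 45.512) = 0.7690; Cpk = min(Cpu, Cpl) = 0.4101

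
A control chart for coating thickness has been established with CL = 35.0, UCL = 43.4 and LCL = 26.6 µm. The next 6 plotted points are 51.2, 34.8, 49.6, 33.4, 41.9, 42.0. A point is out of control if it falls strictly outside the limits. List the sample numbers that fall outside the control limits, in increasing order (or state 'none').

1, 3

Compare each point to [26.6, 43.4]: sample 1 = 51.2 > UCL; sample 3 = 49.6 > UCL.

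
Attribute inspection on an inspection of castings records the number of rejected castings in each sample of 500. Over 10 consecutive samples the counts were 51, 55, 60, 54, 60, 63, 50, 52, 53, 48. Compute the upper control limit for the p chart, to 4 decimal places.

0.1510

p̄ = Σdᵢ / (k·n) = 546 / (10 × 500) = 0.10920
UCL = p̄ + 3·√(p̄(1−p̄)/n) = 0.10920 + 3 × √(0.10920×0.89080/500) = 0.10920 + 3 × 0.01395 = 0.15104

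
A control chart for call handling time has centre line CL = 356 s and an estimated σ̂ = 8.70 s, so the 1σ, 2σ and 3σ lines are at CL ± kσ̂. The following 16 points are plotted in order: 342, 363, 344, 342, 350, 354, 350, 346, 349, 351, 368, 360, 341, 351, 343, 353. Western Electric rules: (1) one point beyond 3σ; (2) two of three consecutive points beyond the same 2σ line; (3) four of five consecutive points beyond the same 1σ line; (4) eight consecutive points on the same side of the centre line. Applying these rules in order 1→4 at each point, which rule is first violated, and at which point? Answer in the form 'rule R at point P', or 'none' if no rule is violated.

rule 4 at point 10

Zone of each point (C = within 1σ̂, B = 1σ̂–2σ̂, A = 2σ̂–3σ̂, * = beyond 3σ̂; sign = side of CL): 1:-B, 2:+C, 3:-B, 4:-B, 5:-C, 6:-C, 7:-C, 8:-B, 9:-C, 10:-C, 11:+B, 12:+C, 13:-B, 14:-C, 15:-B, 16:-C
Rule 4 (eight consecutive points on the same side of the centre line) is satisfied at point 10.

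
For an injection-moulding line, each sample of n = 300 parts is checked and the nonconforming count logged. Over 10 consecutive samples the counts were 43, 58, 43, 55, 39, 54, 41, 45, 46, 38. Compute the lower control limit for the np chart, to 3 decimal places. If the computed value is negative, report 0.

27.445

p̄ = Σdᵢ / (k·n) = 462 / (10 × 300) = 0.15400
LCL = np̄ − 3·√(np̄(1−p̄)) = 46.2000 − 3 × 6.2518 = 27.4446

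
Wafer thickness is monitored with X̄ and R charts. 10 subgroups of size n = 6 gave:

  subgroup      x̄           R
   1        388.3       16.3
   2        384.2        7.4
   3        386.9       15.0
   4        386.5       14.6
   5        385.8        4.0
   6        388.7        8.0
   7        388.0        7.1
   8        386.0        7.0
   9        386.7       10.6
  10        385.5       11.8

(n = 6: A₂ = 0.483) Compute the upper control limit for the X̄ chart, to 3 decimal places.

391.577

X̄̄ = (388.3 + 384.2 + 386.9 + 386.5 + 385.8 + 388.7 + 388.0 + 386.0 + 386.7 + 385.5) / 10 = 3866.6000 / 10 = 386.6600
R̄ = (16.3 + 7.4 + 15.0 + 14.6 + 4.0 + 8.0 + 7.1 + 7.0 + 10.6 + 11.8) / 10 = 101.8000 / 10 = 10.1800
UCL = X̄̄ + A₂·R̄ = 386.6600 + 0.483 × 10.1800 = 391.5769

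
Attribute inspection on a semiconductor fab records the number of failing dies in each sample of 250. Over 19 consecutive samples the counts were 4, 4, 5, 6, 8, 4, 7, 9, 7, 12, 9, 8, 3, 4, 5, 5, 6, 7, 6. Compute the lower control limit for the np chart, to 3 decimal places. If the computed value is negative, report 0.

p̄ = Σdᵢ / (k·n) = 119 / (19 × 250) = 0.02505
LCL = np̄ − 3·√(np̄(1−p̄)) = 6.2632 − 3 × 2.4711 = -1.1501 → 0 (negative, so LCL = 0)

0.000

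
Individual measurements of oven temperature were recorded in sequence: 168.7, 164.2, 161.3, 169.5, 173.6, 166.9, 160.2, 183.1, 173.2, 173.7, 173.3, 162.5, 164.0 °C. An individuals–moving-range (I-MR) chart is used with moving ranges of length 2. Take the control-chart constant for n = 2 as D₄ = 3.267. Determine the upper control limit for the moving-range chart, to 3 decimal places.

21.535

Moving ranges: 4.5, 2.9, 8.2, 4.1, 6.7, 6.7, 22.9, 9.9, 0.5, 0.4, 10.8, 1.5; M̄R̄ = 79.1000 / 12 = 6.5917
UCL_MR = D₄·M̄R̄ = 3.267 × 6.5917 = 21.5350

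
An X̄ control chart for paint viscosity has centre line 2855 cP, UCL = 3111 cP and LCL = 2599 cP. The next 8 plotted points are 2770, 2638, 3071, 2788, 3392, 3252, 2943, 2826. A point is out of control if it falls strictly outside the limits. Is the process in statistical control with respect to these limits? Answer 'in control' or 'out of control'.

Compare each point to [2599, 3111]: sample 5 = 3392 > UCL; sample 6 = 3252 > UCL.

out of control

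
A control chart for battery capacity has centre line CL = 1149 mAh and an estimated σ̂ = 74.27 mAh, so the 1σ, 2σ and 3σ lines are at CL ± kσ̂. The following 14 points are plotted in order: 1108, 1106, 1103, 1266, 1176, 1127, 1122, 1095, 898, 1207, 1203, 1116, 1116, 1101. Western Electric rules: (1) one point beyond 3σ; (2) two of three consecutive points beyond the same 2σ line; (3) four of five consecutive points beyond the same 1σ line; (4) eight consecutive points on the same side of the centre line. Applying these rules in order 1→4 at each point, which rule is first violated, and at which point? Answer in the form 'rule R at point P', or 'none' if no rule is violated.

rule 1 at point 9

Zone of each point (C = within 1σ̂, B = 1σ̂–2σ̂, A = 2σ̂–3σ̂, * = beyond 3σ̂; sign = side of CL): 1:-C, 2:-C, 3:-C, 4:+B, 5:+C, 6:-C, 7:-C, 8:-C, 9:-*, 10:+C, 11:+C, 12:-C, 13:-C, 14:-C
Rule 1 (one point beyond the 3σ limits) is satisfied at point 9.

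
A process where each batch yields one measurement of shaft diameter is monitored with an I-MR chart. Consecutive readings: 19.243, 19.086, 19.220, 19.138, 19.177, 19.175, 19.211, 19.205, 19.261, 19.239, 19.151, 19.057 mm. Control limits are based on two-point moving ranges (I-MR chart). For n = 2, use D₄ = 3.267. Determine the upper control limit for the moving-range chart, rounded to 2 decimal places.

0.21

Moving ranges: 0.157, 0.134, 0.082, 0.039, 0.002, 0.036, 0.006, 0.056, 0.022, 0.088, 0.094; M̄R̄ = 0.7160 / 11 = 0.0651
UCL_MR = D₄·M̄R̄ = 3.267 × 0.0651 = 0.2127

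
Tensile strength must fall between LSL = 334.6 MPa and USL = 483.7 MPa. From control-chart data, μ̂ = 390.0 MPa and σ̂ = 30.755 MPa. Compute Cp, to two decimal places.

0.81

Cp = (USL − LSL) / (6σ̂) = (483.7 − 334.6) / (6 × 30.755) = 149.1000 / 184.5300 = 0.8080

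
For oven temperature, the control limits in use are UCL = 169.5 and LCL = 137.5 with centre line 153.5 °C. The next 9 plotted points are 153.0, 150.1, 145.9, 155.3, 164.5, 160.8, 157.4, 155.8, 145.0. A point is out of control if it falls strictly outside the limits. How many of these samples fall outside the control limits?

0

All 9 points lie within [137.5, 169.5].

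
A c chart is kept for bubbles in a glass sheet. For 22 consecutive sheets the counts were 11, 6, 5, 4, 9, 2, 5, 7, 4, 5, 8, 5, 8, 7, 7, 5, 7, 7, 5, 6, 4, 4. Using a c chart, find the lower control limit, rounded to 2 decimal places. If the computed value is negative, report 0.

c̄ = (11 + 6 + 5 + 4 + 9 + 2 + 5 + 7 + 4 + 5 + 8 + 5 + 8 + 7 + 7 + 5 + 7 + 7 + 5 + 6 + 4 + 4) / 22 = 131 / 22 = 5.9545
LCL = c̄ − 3√c̄ = 5.9545 − 3 × 2.4402 = -1.3660 → 0 (cannot be negative)

0.00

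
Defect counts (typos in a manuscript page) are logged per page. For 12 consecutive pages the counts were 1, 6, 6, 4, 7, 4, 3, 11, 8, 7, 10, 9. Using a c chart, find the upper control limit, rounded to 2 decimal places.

c̄ = (1 + 6 + 6 + 4 + 7 + 4 + 3 + 11 + 8 + 7 + 10 + 9) / 12 = 76 / 12 = 6.3333
UCL = c̄ + 3√c̄ = 6.3333 + 3 × √6.3333 = 6.3333 + 3 × 2.5166 = 13.8832

13.88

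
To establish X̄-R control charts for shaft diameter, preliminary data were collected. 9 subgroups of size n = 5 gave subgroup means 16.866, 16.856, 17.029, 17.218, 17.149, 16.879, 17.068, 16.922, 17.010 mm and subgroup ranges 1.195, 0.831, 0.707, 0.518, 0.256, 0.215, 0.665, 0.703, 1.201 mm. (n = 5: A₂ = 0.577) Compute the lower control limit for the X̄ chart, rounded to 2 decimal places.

16.60

X̄̄ = (16.866 + 16.856 + 17.029 + 17.218 + 17.149 + 16.879 + 17.068 + 16.922 + 17.010) / 9 = 152.9970 / 9 = 16.9997
R̄ = (1.195 + 0.831 + 0.707 + 0.518 + 0.256 + 0.215 + 0.665 + 0.703 + 1.201) / 9 = 6.2910 / 9 = 0.6990
LCL = X̄̄ − A₂·R̄ = 16.9997 − 0.577 × 0.6990 = 16.5963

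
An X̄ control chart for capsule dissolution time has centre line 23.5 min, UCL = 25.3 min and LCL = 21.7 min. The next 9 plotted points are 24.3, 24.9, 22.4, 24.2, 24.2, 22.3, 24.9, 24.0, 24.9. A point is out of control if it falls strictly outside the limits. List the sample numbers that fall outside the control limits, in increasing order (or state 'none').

All 9 points lie within [21.7, 25.3].

none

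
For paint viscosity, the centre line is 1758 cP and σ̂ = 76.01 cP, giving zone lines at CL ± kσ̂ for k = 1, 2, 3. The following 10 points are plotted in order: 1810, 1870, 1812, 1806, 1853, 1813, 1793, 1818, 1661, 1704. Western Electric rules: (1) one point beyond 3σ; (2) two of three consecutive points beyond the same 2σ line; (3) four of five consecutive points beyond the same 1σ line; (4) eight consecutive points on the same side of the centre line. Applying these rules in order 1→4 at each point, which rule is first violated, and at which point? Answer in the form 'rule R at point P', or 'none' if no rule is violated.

rule 4 at point 8

Zone of each point (C = within 1σ̂, B = 1σ̂–2σ̂, A = 2σ̂–3σ̂, * = beyond 3σ̂; sign = side of CL): 1:+C, 2:+B, 3:+C, 4:+C, 5:+B, 6:+C, 7:+C, 8:+C, 9:-B, 10:-C
Rule 4 (eight consecutive points on the same side of the centre line) is satisfied at point 8.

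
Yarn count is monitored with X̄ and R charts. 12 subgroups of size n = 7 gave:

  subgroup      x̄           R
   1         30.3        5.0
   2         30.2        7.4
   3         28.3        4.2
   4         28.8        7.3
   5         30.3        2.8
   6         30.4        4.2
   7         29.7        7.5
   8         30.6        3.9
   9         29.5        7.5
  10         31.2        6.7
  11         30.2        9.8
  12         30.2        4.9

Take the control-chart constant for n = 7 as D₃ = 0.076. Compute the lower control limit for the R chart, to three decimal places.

0.451

R̄ = (5.0 + 7.4 + 4.2 + 7.3 + 2.8 + 4.2 + 7.5 + 3.9 + 7.5 + 6.7 + 9.8 + 4.9) / 12 = 71.2000 / 12 = 5.9333
LCL_R = D₃·R̄ = 0.076 × 5.9333 = 0.4509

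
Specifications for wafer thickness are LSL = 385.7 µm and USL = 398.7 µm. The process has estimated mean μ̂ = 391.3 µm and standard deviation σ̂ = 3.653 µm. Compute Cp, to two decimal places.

0.59

Cp = (USL − LSL) / (6σ̂) = (398.7 − 385.7) / (6 × 3.653) = 13.0000 / 21.9180 = 0.5931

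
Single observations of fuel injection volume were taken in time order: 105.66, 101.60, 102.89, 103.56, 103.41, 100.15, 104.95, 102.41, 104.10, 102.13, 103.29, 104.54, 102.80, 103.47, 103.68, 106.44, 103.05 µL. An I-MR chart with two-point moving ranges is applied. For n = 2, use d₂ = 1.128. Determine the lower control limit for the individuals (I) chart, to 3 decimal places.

98.165

X̄ = (105.66 + 101.60 + 102.89 + 103.56 + 103.41 + 100.15 + 104.95 + 102.41 + 104.10 + 102.13 + 103.29 + 104.54 + 102.80 + 103.47 + 103.68 + 106.44 + 103.05) / 17 = 103.4194
Moving ranges: 4.06, 1.29, 0.67, 0.15, 3.26, 4.80, 2.54, 1.69, 1.97, 1.16, 1.25, 1.74, 0.67, 0.21, 2.76, 3.39; M̄R̄ = 31.6100 / 16 = 1.9756
LCL = X̄ − 3·M̄R̄/d₂ = 103.4194 − 3 × 1.9756 / 1.128 = 98.1651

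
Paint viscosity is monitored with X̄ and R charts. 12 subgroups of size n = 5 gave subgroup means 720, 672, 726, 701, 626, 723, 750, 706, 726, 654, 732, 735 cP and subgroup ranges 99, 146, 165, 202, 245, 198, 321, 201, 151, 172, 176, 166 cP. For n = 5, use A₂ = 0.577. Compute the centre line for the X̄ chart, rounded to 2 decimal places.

705.92

X̄̄ = (720 + 672 + 726 + 701 + 626 + 723 + 750 + 706 + 726 + 654 + 732 + 735) / 12 = 8471.0000 / 12 = 705.9167
CL = X̄̄ = 705.9167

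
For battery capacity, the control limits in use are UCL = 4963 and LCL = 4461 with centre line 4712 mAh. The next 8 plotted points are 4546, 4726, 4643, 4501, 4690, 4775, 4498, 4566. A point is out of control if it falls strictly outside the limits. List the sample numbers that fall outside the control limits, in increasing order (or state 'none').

none

All 8 points lie within [4461, 4963].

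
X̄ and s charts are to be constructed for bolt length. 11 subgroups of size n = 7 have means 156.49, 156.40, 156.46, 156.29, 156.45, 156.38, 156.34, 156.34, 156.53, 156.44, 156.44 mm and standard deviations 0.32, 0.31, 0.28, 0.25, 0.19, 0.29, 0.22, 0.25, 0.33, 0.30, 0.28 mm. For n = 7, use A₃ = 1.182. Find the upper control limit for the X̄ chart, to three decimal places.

156.739

X̄̄ = (156.49 + 156.40 + 156.46 + 156.29 + 156.45 + 156.38 + 156.34 + 156.34 + 156.53 + 156.44 + 156.44) / 11 = 156.4145
s̄ = (0.32 + 0.31 + 0.28 + 0.25 + 0.19 + 0.29 + 0.22 + 0.25 + 0.33 + 0.30 + 0.28) / 11 = 0.2745
UCL = X̄̄ + A₃·s̄ = 156.4145 + 1.182 × 0.2745 = 156.7391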